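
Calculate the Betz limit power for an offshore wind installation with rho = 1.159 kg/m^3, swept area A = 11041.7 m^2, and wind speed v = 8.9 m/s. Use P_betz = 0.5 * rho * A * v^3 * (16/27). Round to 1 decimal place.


The Betz coefficient Cp_max = 16/27 = 0.5926
v^3 = 8.9^3 = 704.969
P_betz = 0.5 * rho * A * v^3 * Cp_max
P_betz = 0.5 * 1.159 * 11041.7 * 704.969 * 0.5926
P_betz = 2673102.6 W

2673102.6


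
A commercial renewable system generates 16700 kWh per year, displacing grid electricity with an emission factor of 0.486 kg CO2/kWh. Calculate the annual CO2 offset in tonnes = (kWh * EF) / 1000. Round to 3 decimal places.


CO2 offset in kg = generation * emission_factor
CO2 offset = 16700 * 0.486 = 8116.2 kg
Convert to tonnes:
  CO2 offset = 8116.2 / 1000 = 8.116 tonnes

8.116


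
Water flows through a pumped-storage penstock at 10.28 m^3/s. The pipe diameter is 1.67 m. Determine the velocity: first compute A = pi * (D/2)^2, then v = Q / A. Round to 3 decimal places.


Compute pipe cross-sectional area:
  A = pi * (D/2)^2 = pi * (1.67/2)^2 = 2.1904 m^2
Calculate velocity:
  v = Q / A = 10.28 / 2.1904
  v = 4.693 m/s

4.693


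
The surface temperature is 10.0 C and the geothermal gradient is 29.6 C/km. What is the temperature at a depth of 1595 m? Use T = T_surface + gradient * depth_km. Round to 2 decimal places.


Convert depth to km: 1595 / 1000 = 1.595 km
Temperature increase = gradient * depth_km = 29.6 * 1.595 = 47.21 C
Temperature at depth = T_surface + delta_T = 10.0 + 47.21
T = 57.21 C

57.21


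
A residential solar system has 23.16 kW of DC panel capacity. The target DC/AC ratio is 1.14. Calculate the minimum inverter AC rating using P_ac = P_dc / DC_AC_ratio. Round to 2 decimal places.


The inverter AC capacity is determined by the DC/AC ratio.
Given: P_dc = 23.16 kW, DC/AC ratio = 1.14
P_ac = P_dc / ratio = 23.16 / 1.14
P_ac = 20.32 kW

20.32


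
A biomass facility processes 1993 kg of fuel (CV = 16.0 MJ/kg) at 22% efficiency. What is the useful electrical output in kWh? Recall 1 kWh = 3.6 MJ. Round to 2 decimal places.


Total energy = mass * CV = 1993 * 16.0 = 31888.0 MJ
Useful energy = total * eta = 31888.0 * 0.22 = 7015.36 MJ
Convert to kWh: 7015.36 / 3.6
Useful energy = 1948.71 kWh

1948.71


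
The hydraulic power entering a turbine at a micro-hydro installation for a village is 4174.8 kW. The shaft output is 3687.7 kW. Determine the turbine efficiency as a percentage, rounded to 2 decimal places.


Turbine efficiency = (output power / input power) * 100
eta = (3687.7 / 4174.8) * 100
eta = 88.33%

88.33


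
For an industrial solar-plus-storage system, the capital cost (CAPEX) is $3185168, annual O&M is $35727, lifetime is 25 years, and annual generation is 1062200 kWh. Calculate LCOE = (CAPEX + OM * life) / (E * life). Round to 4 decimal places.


Total cost = CAPEX + OM * lifetime = 3185168 + 35727 * 25 = 3185168 + 893175 = 4078343
Total generation = annual * lifetime = 1062200 * 25 = 26555000 kWh
LCOE = 4078343 / 26555000
LCOE = 0.1536 $/kWh

0.1536


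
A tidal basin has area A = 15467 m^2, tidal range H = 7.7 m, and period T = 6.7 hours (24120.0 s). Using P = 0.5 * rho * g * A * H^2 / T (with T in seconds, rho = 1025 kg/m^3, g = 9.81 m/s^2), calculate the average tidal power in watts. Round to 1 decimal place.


Convert period to seconds: T = 6.7 * 3600 = 24120.0 s
H^2 = 7.7^2 = 59.29
P = 0.5 * rho * g * A * H^2 / T
P = 0.5 * 1025 * 9.81 * 15467 * 59.29 / 24120.0
P = 191149.5 W

191149.5


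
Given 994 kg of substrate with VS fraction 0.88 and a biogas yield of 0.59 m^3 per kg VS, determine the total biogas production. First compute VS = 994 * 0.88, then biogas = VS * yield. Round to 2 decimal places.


Compute volatile solids:
  VS = mass * VS_fraction = 994 * 0.88 = 874.72 kg
Calculate biogas volume:
  Biogas = VS * specific_yield = 874.72 * 0.59
  Biogas = 516.08 m^3

516.08


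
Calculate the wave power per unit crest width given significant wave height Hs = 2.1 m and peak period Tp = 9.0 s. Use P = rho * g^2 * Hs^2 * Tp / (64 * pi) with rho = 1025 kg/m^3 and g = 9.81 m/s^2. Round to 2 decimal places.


Apply wave power formula:
  g^2 = 9.81^2 = 96.2361
  Hs^2 = 2.1^2 = 4.41
  Numerator = rho * g^2 * Hs^2 * Tp = 1025 * 96.2361 * 4.41 * 9.0 = 3915101.08
  Denominator = 64 * pi = 201.0619
  P = 3915101.08 / 201.0619 = 19472.12 W/m

19472.12


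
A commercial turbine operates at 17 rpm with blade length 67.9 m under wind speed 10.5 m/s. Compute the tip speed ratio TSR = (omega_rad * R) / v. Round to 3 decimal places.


Convert rotational speed to rad/s:
  omega = 17 * 2 * pi / 60 = 1.7802 rad/s
Compute tip speed:
  v_tip = omega * R = 1.7802 * 67.9 = 120.878 m/s
Tip speed ratio:
  TSR = v_tip / v_wind = 120.878 / 10.5 = 11.512

11.512


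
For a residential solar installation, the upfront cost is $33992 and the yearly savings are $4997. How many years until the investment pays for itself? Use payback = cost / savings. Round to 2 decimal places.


Simple payback period = initial cost / annual savings
Payback = 33992 / 4997
Payback = 6.80 years

6.80


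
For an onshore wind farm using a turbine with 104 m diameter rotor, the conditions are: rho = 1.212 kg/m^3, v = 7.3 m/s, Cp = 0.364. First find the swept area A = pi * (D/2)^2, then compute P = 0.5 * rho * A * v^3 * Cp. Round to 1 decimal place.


Step 1 -- Compute swept area:
  A = pi * (D/2)^2 = pi * (104/2)^2 = 8494.87 m^2
Step 2 -- Apply wind power equation:
  P = 0.5 * rho * A * v^3 * Cp
  v^3 = 7.3^3 = 389.017
  P = 0.5 * 1.212 * 8494.87 * 389.017 * 0.364
  P = 728952.4 W

728952.4


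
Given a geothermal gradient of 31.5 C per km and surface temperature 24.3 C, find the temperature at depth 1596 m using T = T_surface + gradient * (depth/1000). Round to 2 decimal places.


Convert depth to km: 1596 / 1000 = 1.596 km
Temperature increase = gradient * depth_km = 31.5 * 1.596 = 50.27 C
Temperature at depth = T_surface + delta_T = 24.3 + 50.27
T = 74.57 C

74.57


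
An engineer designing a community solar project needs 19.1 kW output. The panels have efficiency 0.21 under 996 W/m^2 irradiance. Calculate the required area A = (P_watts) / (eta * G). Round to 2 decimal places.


Convert target power to watts: P = 19.1 * 1000 = 19100.0 W
Compute denominator: eta * G = 0.21 * 996 = 209.16
Required area A = P / (eta * G) = 19100.0 / 209.16
A = 91.32 m^2

91.32


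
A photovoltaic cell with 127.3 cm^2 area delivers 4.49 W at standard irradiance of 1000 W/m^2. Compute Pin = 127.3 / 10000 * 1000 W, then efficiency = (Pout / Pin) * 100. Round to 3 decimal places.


First compute the input power:
  Pin = area_cm2 / 10000 * G = 127.3 / 10000 * 1000 = 12.73 W
Then compute efficiency:
  Efficiency = (Pout / Pin) * 100 = (4.49 / 12.73) * 100
  Efficiency = 35.271%

35.271


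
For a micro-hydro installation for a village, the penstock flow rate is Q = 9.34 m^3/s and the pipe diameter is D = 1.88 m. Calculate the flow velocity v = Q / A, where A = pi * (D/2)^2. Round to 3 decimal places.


Compute pipe cross-sectional area:
  A = pi * (D/2)^2 = pi * (1.88/2)^2 = 2.7759 m^2
Calculate velocity:
  v = Q / A = 9.34 / 2.7759
  v = 3.365 m/s

3.365


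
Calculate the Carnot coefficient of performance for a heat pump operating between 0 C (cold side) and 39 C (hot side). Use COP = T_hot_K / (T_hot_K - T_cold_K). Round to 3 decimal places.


Convert to Kelvin:
  T_hot = 39 + 273.15 = 312.15 K
  T_cold = 0 + 273.15 = 273.15 K
Apply Carnot COP formula:
  COP = T_hot_K / (T_hot_K - T_cold_K) = 312.15 / 39.0
  COP = 8.004

8.004


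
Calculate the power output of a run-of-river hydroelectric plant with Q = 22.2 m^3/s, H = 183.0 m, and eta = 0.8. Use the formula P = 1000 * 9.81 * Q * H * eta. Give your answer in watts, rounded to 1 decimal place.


Apply the hydropower formula P = rho * g * Q * H * eta
rho * g = 1000 * 9.81 = 9810.0
P = 9810.0 * 22.2 * 183.0 * 0.8
P = 31883284.8 W

31883284.8


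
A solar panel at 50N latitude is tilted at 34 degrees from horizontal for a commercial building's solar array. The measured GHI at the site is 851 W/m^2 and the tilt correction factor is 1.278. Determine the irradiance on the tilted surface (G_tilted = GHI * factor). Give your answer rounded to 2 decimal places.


Identify the given values:
  GHI = 851 W/m^2, tilt correction factor = 1.278
Apply the formula G_tilted = GHI * factor:
  G_tilted = 851 * 1.278
  G_tilted = 1087.58 W/m^2

1087.58


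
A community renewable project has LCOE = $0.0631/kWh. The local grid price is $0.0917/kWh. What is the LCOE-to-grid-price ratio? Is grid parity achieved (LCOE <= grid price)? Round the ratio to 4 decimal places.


Compare LCOE to grid price:
  LCOE = $0.0631/kWh, Grid price = $0.0917/kWh
  Ratio = LCOE / grid_price = 0.0631 / 0.0917 = 0.6881
  Grid parity achieved (ratio <= 1)? yes

0.6881


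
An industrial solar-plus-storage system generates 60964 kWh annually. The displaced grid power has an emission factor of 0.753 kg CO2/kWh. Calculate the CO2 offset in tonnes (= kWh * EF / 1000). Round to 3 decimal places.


CO2 offset in kg = generation * emission_factor
CO2 offset = 60964 * 0.753 = 45905.89 kg
Convert to tonnes:
  CO2 offset = 45905.89 / 1000 = 45.906 tonnes

45.906


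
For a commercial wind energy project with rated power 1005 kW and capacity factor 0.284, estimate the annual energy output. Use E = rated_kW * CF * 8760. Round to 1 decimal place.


Annual energy = rated_kW * capacity_factor * hours_per_year
Given: P_rated = 1005 kW, CF = 0.284, hours = 8760
E = 1005 * 0.284 * 8760
E = 2500279.2 kWh

2500279.2


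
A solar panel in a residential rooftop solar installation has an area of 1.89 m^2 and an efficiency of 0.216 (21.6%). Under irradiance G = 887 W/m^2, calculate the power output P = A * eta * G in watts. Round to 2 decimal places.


Use the solar power formula P = A * eta * G.
Given: A = 1.89 m^2, eta = 0.216, G = 887 W/m^2
P = 1.89 * 0.216 * 887
P = 362.11 W

362.11


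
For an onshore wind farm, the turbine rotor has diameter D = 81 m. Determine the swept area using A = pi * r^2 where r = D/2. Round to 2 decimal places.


Compute the rotor radius:
  r = D / 2 = 81 / 2 = 40.5 m
Calculate swept area:
  A = pi * r^2 = pi * 40.5^2
  A = 5153.00 m^2

5153.00


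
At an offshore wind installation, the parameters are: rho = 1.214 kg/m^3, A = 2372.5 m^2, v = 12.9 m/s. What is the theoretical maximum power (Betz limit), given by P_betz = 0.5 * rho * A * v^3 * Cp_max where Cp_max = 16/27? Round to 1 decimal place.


The Betz coefficient Cp_max = 16/27 = 0.5926
v^3 = 12.9^3 = 2146.689
P_betz = 0.5 * rho * A * v^3 * Cp_max
P_betz = 0.5 * 1.214 * 2372.5 * 2146.689 * 0.5926
P_betz = 1831978.0 W

1831978.0


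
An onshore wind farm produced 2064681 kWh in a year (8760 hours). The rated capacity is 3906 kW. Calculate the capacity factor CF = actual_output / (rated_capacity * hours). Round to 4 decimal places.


Capacity factor = actual output / maximum possible output
Maximum possible = rated * hours = 3906 * 8760 = 34216560 kWh
CF = 2064681 / 34216560
CF = 0.0603

0.0603


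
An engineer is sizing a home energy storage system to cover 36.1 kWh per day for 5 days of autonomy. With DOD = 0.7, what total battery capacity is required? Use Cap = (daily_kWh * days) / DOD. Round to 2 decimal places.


Total energy needed = daily * days = 36.1 * 5 = 180.5 kWh
Account for depth of discharge:
  Cap = total_energy / DOD = 180.5 / 0.7
  Cap = 257.86 kWh

257.86


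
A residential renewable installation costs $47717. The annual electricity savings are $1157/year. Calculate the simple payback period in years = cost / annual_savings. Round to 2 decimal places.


Simple payback period = initial cost / annual savings
Payback = 47717 / 1157
Payback = 41.24 years

41.24


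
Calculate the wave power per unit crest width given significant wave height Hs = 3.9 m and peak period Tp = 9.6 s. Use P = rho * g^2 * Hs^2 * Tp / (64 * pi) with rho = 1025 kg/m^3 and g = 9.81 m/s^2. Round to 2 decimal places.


Apply wave power formula:
  g^2 = 9.81^2 = 96.2361
  Hs^2 = 3.9^2 = 15.21
  Numerator = rho * g^2 * Hs^2 * Tp = 1025 * 96.2361 * 15.21 * 9.6 = 14403310.64
  Denominator = 64 * pi = 201.0619
  P = 14403310.64 / 201.0619 = 71636.19 W/m

71636.19


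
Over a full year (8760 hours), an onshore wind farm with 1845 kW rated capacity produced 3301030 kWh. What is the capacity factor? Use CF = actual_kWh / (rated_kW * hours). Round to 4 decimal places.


Capacity factor = actual output / maximum possible output
Maximum possible = rated * hours = 1845 * 8760 = 16162200 kWh
CF = 3301030 / 16162200
CF = 0.2042

0.2042


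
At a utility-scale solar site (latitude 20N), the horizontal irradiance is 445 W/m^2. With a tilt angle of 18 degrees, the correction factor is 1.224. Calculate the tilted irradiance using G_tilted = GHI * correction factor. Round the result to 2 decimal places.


Identify the given values:
  GHI = 445 W/m^2, tilt correction factor = 1.224
Apply the formula G_tilted = GHI * factor:
  G_tilted = 445 * 1.224
  G_tilted = 544.68 W/m^2

544.68


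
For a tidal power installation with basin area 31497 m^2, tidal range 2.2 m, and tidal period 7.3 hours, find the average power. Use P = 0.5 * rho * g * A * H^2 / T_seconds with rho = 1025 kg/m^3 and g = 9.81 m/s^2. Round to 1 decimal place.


Convert period to seconds: T = 7.3 * 3600 = 26280.0 s
H^2 = 2.2^2 = 4.84
P = 0.5 * rho * g * A * H^2 / T
P = 0.5 * 1025 * 9.81 * 31497 * 4.84 / 26280.0
P = 29164.3 W

29164.3


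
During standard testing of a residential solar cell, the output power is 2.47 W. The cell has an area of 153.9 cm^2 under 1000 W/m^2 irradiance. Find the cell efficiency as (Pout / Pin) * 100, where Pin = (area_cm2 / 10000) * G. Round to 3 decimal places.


First compute the input power:
  Pin = area_cm2 / 10000 * G = 153.9 / 10000 * 1000 = 15.39 W
Then compute efficiency:
  Efficiency = (Pout / Pin) * 100 = (2.47 / 15.39) * 100
  Efficiency = 16.049%

16.049


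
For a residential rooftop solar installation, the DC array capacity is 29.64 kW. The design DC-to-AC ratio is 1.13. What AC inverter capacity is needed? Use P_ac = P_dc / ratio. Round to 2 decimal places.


The inverter AC capacity is determined by the DC/AC ratio.
Given: P_dc = 29.64 kW, DC/AC ratio = 1.13
P_ac = P_dc / ratio = 29.64 / 1.13
P_ac = 26.23 kW

26.23


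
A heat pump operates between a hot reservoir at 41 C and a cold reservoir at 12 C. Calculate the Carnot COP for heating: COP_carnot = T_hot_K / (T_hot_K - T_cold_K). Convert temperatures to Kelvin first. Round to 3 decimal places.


Convert to Kelvin:
  T_hot = 41 + 273.15 = 314.15 K
  T_cold = 12 + 273.15 = 285.15 K
Apply Carnot COP formula:
  COP = T_hot_K / (T_hot_K - T_cold_K) = 314.15 / 29.0
  COP = 10.833

10.833


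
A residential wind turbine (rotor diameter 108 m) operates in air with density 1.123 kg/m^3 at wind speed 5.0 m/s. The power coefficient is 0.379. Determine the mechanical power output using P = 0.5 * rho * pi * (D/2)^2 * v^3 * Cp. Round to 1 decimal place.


Step 1 -- Compute swept area:
  A = pi * (D/2)^2 = pi * (108/2)^2 = 9160.88 m^2
Step 2 -- Apply wind power equation:
  P = 0.5 * rho * A * v^3 * Cp
  v^3 = 5.0^3 = 125.0
  P = 0.5 * 1.123 * 9160.88 * 125.0 * 0.379
  P = 243689.3 W

243689.3


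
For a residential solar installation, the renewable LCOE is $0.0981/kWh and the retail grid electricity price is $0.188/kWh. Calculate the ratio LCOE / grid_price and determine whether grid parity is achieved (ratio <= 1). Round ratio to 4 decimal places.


Compare LCOE to grid price:
  LCOE = $0.0981/kWh, Grid price = $0.188/kWh
  Ratio = LCOE / grid_price = 0.0981 / 0.188 = 0.5218
  Grid parity achieved (ratio <= 1)? yes

0.5218


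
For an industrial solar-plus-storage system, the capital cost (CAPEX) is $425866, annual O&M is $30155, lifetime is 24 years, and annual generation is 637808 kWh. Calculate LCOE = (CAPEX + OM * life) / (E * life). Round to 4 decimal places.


Total cost = CAPEX + OM * lifetime = 425866 + 30155 * 24 = 425866 + 723720 = 1149586
Total generation = annual * lifetime = 637808 * 24 = 15307392 kWh
LCOE = 1149586 / 15307392
LCOE = 0.0751 $/kWh

0.0751


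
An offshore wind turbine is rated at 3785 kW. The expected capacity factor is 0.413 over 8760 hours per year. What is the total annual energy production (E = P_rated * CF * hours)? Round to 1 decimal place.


Annual energy = rated_kW * capacity_factor * hours_per_year
Given: P_rated = 3785 kW, CF = 0.413, hours = 8760
E = 3785 * 0.413 * 8760
E = 13693675.8 kWh

13693675.8


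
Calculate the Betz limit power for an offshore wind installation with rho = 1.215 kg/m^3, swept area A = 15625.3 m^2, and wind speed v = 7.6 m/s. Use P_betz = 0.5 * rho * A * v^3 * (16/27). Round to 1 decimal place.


The Betz coefficient Cp_max = 16/27 = 0.5926
v^3 = 7.6^3 = 438.976
P_betz = 0.5 * rho * A * v^3 * Cp_max
P_betz = 0.5 * 1.215 * 15625.3 * 438.976 * 0.5926
P_betz = 2469287.4 W

2469287.4


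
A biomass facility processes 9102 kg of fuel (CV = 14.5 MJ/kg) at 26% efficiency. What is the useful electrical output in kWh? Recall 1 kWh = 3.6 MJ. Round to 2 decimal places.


Total energy = mass * CV = 9102 * 14.5 = 131979.0 MJ
Useful energy = total * eta = 131979.0 * 0.26 = 34314.54 MJ
Convert to kWh: 34314.54 / 3.6
Useful energy = 9531.82 kWh

9531.82


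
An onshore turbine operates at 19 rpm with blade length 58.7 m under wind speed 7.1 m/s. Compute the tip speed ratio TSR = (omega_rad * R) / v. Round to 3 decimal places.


Convert rotational speed to rad/s:
  omega = 19 * 2 * pi / 60 = 1.9897 rad/s
Compute tip speed:
  v_tip = omega * R = 1.9897 * 58.7 = 116.794 m/s
Tip speed ratio:
  TSR = v_tip / v_wind = 116.794 / 7.1 = 16.450

16.450


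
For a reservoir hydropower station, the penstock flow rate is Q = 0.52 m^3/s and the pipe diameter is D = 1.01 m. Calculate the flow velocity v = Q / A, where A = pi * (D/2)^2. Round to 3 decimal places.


Compute pipe cross-sectional area:
  A = pi * (D/2)^2 = pi * (1.01/2)^2 = 0.8012 m^2
Calculate velocity:
  v = Q / A = 0.52 / 0.8012
  v = 0.649 m/s

0.649


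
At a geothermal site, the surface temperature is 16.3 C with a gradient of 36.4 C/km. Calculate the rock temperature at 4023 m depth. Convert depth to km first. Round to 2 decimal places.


Convert depth to km: 4023 / 1000 = 4.023 km
Temperature increase = gradient * depth_km = 36.4 * 4.023 = 146.44 C
Temperature at depth = T_surface + delta_T = 16.3 + 146.44
T = 162.74 C

162.74


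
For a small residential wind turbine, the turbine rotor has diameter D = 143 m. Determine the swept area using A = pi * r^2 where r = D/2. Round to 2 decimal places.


Compute the rotor radius:
  r = D / 2 = 143 / 2 = 71.5 m
Calculate swept area:
  A = pi * r^2 = pi * 71.5^2
  A = 16060.61 m^2

16060.61


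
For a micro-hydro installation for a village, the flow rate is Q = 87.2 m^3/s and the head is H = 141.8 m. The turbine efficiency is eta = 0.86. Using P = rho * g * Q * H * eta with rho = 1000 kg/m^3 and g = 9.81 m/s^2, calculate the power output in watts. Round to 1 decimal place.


Apply the hydropower formula P = rho * g * Q * H * eta
rho * g = 1000 * 9.81 = 9810.0
P = 9810.0 * 87.2 * 141.8 * 0.86
P = 104318221.5 W

104318221.5


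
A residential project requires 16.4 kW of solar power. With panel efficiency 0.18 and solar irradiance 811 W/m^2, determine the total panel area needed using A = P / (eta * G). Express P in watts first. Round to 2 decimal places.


Convert target power to watts: P = 16.4 * 1000 = 16400.0 W
Compute denominator: eta * G = 0.18 * 811 = 145.98
Required area A = P / (eta * G) = 16400.0 / 145.98
A = 112.34 m^2

112.34


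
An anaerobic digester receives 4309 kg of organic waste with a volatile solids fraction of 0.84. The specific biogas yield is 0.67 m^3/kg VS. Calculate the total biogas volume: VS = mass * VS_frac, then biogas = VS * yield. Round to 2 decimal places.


Compute volatile solids:
  VS = mass * VS_fraction = 4309 * 0.84 = 3619.56 kg
Calculate biogas volume:
  Biogas = VS * specific_yield = 3619.56 * 0.67
  Biogas = 2425.11 m^3

2425.11


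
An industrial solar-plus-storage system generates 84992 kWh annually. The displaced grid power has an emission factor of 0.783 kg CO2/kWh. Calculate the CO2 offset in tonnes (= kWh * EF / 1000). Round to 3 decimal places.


CO2 offset in kg = generation * emission_factor
CO2 offset = 84992 * 0.783 = 66548.74 kg
Convert to tonnes:
  CO2 offset = 66548.74 / 1000 = 66.549 tonnes

66.549


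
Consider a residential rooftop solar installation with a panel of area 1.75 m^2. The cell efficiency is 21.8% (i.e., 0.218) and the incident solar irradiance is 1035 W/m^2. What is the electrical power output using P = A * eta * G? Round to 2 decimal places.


Use the solar power formula P = A * eta * G.
Given: A = 1.75 m^2, eta = 0.218, G = 1035 W/m^2
P = 1.75 * 0.218 * 1035
P = 394.85 W

394.85


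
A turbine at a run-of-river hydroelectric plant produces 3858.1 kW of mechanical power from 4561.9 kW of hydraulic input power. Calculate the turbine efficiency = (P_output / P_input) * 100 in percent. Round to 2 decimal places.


Turbine efficiency = (output power / input power) * 100
eta = (3858.1 / 4561.9) * 100
eta = 84.57%

84.57


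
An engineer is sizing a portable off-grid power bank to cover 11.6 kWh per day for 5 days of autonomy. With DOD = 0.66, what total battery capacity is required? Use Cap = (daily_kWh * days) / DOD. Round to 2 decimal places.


Total energy needed = daily * days = 11.6 * 5 = 58.0 kWh
Account for depth of discharge:
  Cap = total_energy / DOD = 58.0 / 0.66
  Cap = 87.88 kWh

87.88


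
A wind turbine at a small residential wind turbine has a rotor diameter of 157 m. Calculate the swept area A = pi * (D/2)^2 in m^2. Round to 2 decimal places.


Compute the rotor radius:
  r = D / 2 = 157 / 2 = 78.5 m
Calculate swept area:
  A = pi * r^2 = pi * 78.5^2
  A = 19359.28 m^2

19359.28


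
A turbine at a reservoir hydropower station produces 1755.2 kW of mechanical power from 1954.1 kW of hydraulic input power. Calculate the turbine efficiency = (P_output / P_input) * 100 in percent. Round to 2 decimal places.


Turbine efficiency = (output power / input power) * 100
eta = (1755.2 / 1954.1) * 100
eta = 89.82%

89.82


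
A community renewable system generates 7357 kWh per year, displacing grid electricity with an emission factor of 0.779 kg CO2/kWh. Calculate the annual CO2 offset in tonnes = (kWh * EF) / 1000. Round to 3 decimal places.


CO2 offset in kg = generation * emission_factor
CO2 offset = 7357 * 0.779 = 5731.1 kg
Convert to tonnes:
  CO2 offset = 5731.1 / 1000 = 5.731 tonnes

5.731


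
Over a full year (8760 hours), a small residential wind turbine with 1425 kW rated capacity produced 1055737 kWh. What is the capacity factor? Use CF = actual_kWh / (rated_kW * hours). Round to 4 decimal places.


Capacity factor = actual output / maximum possible output
Maximum possible = rated * hours = 1425 * 8760 = 12483000 kWh
CF = 1055737 / 12483000
CF = 0.0846

0.0846


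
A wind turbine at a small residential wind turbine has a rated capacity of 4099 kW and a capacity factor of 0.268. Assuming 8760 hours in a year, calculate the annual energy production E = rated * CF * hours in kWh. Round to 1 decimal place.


Annual energy = rated_kW * capacity_factor * hours_per_year
Given: P_rated = 4099 kW, CF = 0.268, hours = 8760
E = 4099 * 0.268 * 8760
E = 9623140.3 kWh

9623140.3


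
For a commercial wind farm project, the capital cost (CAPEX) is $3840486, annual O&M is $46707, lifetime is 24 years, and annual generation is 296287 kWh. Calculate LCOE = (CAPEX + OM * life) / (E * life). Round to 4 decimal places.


Total cost = CAPEX + OM * lifetime = 3840486 + 46707 * 24 = 3840486 + 1120968 = 4961454
Total generation = annual * lifetime = 296287 * 24 = 7110888 kWh
LCOE = 4961454 / 7110888
LCOE = 0.6977 $/kWh

0.6977


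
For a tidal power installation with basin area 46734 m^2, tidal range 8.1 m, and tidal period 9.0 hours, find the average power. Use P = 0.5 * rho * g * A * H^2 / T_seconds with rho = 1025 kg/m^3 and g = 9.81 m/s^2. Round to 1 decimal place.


Convert period to seconds: T = 9.0 * 3600 = 32400.0 s
H^2 = 8.1^2 = 65.61
P = 0.5 * rho * g * A * H^2 / T
P = 0.5 * 1025 * 9.81 * 46734 * 65.61 / 32400.0
P = 475796.1 W

475796.1


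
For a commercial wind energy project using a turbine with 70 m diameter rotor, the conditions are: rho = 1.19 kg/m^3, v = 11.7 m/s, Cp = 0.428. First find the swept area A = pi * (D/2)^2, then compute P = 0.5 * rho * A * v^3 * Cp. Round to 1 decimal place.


Step 1 -- Compute swept area:
  A = pi * (D/2)^2 = pi * (70/2)^2 = 3848.45 m^2
Step 2 -- Apply wind power equation:
  P = 0.5 * rho * A * v^3 * Cp
  v^3 = 11.7^3 = 1601.613
  P = 0.5 * 1.19 * 3848.45 * 1601.613 * 0.428
  P = 1569655.3 W

1569655.3


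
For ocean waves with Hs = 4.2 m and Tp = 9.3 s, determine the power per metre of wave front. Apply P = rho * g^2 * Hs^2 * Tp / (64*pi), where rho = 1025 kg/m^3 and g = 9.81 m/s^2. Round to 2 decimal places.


Apply wave power formula:
  g^2 = 9.81^2 = 96.2361
  Hs^2 = 4.2^2 = 17.64
  Numerator = rho * g^2 * Hs^2 * Tp = 1025 * 96.2361 * 17.64 * 9.3 = 16182417.79
  Denominator = 64 * pi = 201.0619
  P = 16182417.79 / 201.0619 = 80484.74 W/m

80484.74


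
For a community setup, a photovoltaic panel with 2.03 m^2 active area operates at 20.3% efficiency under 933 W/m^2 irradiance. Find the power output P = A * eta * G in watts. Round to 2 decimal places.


Use the solar power formula P = A * eta * G.
Given: A = 2.03 m^2, eta = 0.203, G = 933 W/m^2
P = 2.03 * 0.203 * 933
P = 384.48 W

384.48


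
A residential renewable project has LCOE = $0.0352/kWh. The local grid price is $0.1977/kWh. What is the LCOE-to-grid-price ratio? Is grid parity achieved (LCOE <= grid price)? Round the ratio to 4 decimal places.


Compare LCOE to grid price:
  LCOE = $0.0352/kWh, Grid price = $0.1977/kWh
  Ratio = LCOE / grid_price = 0.0352 / 0.1977 = 0.1780
  Grid parity achieved (ratio <= 1)? yes

0.1780


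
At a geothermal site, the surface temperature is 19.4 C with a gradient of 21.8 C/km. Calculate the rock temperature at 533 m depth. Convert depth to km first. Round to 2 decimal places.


Convert depth to km: 533 / 1000 = 0.533 km
Temperature increase = gradient * depth_km = 21.8 * 0.533 = 11.62 C
Temperature at depth = T_surface + delta_T = 19.4 + 11.62
T = 31.02 C

31.02


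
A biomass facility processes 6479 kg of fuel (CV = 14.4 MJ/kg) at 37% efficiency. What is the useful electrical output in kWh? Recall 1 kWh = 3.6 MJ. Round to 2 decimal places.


Total energy = mass * CV = 6479 * 14.4 = 93297.6 MJ
Useful energy = total * eta = 93297.6 * 0.37 = 34520.11 MJ
Convert to kWh: 34520.11 / 3.6
Useful energy = 9588.92 kWh

9588.92


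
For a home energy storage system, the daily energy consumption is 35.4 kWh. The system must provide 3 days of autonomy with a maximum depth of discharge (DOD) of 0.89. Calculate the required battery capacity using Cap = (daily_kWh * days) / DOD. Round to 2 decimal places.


Total energy needed = daily * days = 35.4 * 3 = 106.2 kWh
Account for depth of discharge:
  Cap = total_energy / DOD = 106.2 / 0.89
  Cap = 119.33 kWh

119.33


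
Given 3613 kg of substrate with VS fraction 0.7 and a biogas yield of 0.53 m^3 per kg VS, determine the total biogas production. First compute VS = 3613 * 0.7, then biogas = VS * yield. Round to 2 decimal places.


Compute volatile solids:
  VS = mass * VS_fraction = 3613 * 0.7 = 2529.1 kg
Calculate biogas volume:
  Biogas = VS * specific_yield = 2529.1 * 0.53
  Biogas = 1340.42 m^3

1340.42


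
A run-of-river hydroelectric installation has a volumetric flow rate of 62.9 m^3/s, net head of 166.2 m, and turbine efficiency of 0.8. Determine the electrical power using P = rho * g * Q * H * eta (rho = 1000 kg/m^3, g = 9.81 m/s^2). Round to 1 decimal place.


Apply the hydropower formula P = rho * g * Q * H * eta
rho * g = 1000 * 9.81 = 9810.0
P = 9810.0 * 62.9 * 166.2 * 0.8
P = 82042835.0 W

82042835.0


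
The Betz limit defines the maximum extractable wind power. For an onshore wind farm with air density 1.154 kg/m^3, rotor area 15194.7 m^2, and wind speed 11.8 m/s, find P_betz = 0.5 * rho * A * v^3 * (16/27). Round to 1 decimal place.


The Betz coefficient Cp_max = 16/27 = 0.5926
v^3 = 11.8^3 = 1643.032
P_betz = 0.5 * rho * A * v^3 * Cp_max
P_betz = 0.5 * 1.154 * 15194.7 * 1643.032 * 0.5926
P_betz = 8536310.1 W

8536310.1


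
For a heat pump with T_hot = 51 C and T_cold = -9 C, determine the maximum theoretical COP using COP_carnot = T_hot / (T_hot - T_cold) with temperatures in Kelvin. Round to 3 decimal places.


Convert to Kelvin:
  T_hot = 51 + 273.15 = 324.15 K
  T_cold = -9 + 273.15 = 264.15 K
Apply Carnot COP formula:
  COP = T_hot_K / (T_hot_K - T_cold_K) = 324.15 / 60.0
  COP = 5.403

5.403


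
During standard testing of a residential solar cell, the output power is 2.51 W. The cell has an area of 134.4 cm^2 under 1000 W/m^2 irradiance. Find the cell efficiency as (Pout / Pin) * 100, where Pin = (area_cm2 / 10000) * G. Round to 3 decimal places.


First compute the input power:
  Pin = area_cm2 / 10000 * G = 134.4 / 10000 * 1000 = 13.44 W
Then compute efficiency:
  Efficiency = (Pout / Pin) * 100 = (2.51 / 13.44) * 100
  Efficiency = 18.676%

18.676


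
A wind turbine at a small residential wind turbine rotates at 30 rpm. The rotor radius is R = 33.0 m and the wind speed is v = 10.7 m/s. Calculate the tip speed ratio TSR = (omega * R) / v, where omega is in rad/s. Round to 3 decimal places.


Convert rotational speed to rad/s:
  omega = 30 * 2 * pi / 60 = 3.1416 rad/s
Compute tip speed:
  v_tip = omega * R = 3.1416 * 33.0 = 103.673 m/s
Tip speed ratio:
  TSR = v_tip / v_wind = 103.673 / 10.7 = 9.689

9.689


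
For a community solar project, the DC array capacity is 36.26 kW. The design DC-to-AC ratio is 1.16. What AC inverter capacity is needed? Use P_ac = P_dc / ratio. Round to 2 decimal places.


The inverter AC capacity is determined by the DC/AC ratio.
Given: P_dc = 36.26 kW, DC/AC ratio = 1.16
P_ac = P_dc / ratio = 36.26 / 1.16
P_ac = 31.26 kW

31.26


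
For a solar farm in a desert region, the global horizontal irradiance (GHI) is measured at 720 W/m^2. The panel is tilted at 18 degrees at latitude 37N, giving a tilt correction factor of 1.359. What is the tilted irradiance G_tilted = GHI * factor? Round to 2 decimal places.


Identify the given values:
  GHI = 720 W/m^2, tilt correction factor = 1.359
Apply the formula G_tilted = GHI * factor:
  G_tilted = 720 * 1.359
  G_tilted = 978.48 W/m^2

978.48


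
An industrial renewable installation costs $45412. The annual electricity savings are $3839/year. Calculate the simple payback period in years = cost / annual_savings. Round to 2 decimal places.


Simple payback period = initial cost / annual savings
Payback = 45412 / 3839
Payback = 11.83 years

11.83


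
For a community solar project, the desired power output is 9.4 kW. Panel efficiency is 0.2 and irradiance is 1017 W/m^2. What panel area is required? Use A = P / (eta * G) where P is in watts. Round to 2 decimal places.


Convert target power to watts: P = 9.4 * 1000 = 9400.0 W
Compute denominator: eta * G = 0.2 * 1017 = 203.4
Required area A = P / (eta * G) = 9400.0 / 203.4
A = 46.21 m^2

46.21


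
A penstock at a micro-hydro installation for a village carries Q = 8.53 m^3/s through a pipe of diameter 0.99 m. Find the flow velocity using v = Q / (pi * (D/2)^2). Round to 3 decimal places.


Compute pipe cross-sectional area:
  A = pi * (D/2)^2 = pi * (0.99/2)^2 = 0.7698 m^2
Calculate velocity:
  v = Q / A = 8.53 / 0.7698
  v = 11.081 m/s

11.081


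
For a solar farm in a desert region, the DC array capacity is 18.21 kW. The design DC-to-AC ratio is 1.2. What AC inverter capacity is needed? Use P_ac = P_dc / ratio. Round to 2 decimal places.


The inverter AC capacity is determined by the DC/AC ratio.
Given: P_dc = 18.21 kW, DC/AC ratio = 1.2
P_ac = P_dc / ratio = 18.21 / 1.2
P_ac = 15.18 kW

15.18


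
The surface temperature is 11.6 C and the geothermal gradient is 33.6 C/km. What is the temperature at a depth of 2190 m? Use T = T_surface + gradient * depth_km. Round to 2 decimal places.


Convert depth to km: 2190 / 1000 = 2.19 km
Temperature increase = gradient * depth_km = 33.6 * 2.19 = 73.58 C
Temperature at depth = T_surface + delta_T = 11.6 + 73.58
T = 85.18 C

85.18


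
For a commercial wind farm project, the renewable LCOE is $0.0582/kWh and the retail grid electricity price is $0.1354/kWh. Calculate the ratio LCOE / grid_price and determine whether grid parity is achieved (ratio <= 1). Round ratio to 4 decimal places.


Compare LCOE to grid price:
  LCOE = $0.0582/kWh, Grid price = $0.1354/kWh
  Ratio = LCOE / grid_price = 0.0582 / 0.1354 = 0.4298
  Grid parity achieved (ratio <= 1)? yes

0.4298


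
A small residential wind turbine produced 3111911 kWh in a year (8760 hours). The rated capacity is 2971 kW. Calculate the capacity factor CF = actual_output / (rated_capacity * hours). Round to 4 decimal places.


Capacity factor = actual output / maximum possible output
Maximum possible = rated * hours = 2971 * 8760 = 26025960 kWh
CF = 3111911 / 26025960
CF = 0.1196

0.1196


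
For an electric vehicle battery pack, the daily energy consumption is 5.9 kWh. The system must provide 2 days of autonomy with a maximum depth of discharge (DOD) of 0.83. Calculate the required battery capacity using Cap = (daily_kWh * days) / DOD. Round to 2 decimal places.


Total energy needed = daily * days = 5.9 * 2 = 11.8 kWh
Account for depth of discharge:
  Cap = total_energy / DOD = 11.8 / 0.83
  Cap = 14.22 kWh

14.22


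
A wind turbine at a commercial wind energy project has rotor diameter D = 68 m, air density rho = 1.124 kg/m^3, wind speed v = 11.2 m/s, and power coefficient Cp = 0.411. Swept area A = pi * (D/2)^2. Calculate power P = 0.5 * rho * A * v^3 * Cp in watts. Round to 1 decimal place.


Step 1 -- Compute swept area:
  A = pi * (D/2)^2 = pi * (68/2)^2 = 3631.68 m^2
Step 2 -- Apply wind power equation:
  P = 0.5 * rho * A * v^3 * Cp
  v^3 = 11.2^3 = 1404.928
  P = 0.5 * 1.124 * 3631.68 * 1404.928 * 0.411
  P = 1178528.0 W

1178528.0


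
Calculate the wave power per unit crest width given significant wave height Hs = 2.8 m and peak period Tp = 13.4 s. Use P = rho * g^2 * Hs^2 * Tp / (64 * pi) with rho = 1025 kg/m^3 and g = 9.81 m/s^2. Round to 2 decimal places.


Apply wave power formula:
  g^2 = 9.81^2 = 96.2361
  Hs^2 = 2.8^2 = 7.84
  Numerator = rho * g^2 * Hs^2 * Tp = 1025 * 96.2361 * 7.84 * 13.4 = 10362934.21
  Denominator = 64 * pi = 201.0619
  P = 10362934.21 / 201.0619 = 51541.01 W/m

51541.01


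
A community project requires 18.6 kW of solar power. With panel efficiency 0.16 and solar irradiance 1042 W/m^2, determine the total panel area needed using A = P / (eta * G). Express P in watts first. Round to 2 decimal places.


Convert target power to watts: P = 18.6 * 1000 = 18600.0 W
Compute denominator: eta * G = 0.16 * 1042 = 166.72
Required area A = P / (eta * G) = 18600.0 / 166.72
A = 111.56 m^2

111.56


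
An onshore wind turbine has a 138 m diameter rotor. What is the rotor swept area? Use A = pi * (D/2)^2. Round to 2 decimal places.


Compute the rotor radius:
  r = D / 2 = 138 / 2 = 69.0 m
Calculate swept area:
  A = pi * r^2 = pi * 69.0^2
  A = 14957.12 m^2

14957.12


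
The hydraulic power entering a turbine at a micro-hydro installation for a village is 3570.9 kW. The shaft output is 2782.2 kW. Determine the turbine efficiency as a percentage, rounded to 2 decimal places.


Turbine efficiency = (output power / input power) * 100
eta = (2782.2 / 3570.9) * 100
eta = 77.91%

77.91


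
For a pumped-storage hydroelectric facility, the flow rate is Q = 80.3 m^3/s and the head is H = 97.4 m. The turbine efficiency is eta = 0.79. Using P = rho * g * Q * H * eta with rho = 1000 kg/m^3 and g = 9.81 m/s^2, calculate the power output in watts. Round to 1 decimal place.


Apply the hydropower formula P = rho * g * Q * H * eta
rho * g = 1000 * 9.81 = 9810.0
P = 9810.0 * 80.3 * 97.4 * 0.79
P = 60613672.9 W

60613672.9


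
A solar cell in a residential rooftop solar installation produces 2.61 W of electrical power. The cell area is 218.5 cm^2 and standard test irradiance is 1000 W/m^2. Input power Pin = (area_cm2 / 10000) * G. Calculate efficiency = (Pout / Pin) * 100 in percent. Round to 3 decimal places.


First compute the input power:
  Pin = area_cm2 / 10000 * G = 218.5 / 10000 * 1000 = 21.85 W
Then compute efficiency:
  Efficiency = (Pout / Pin) * 100 = (2.61 / 21.85) * 100
  Efficiency = 11.945%

11.945


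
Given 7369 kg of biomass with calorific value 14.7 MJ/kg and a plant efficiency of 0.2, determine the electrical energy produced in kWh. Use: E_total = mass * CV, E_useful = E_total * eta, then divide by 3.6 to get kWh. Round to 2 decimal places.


Total energy = mass * CV = 7369 * 14.7 = 108324.3 MJ
Useful energy = total * eta = 108324.3 * 0.2 = 21664.86 MJ
Convert to kWh: 21664.86 / 3.6
Useful energy = 6018.02 kWh

6018.02


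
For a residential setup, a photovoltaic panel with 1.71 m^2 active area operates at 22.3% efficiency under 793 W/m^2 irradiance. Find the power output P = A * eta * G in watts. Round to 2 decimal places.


Use the solar power formula P = A * eta * G.
Given: A = 1.71 m^2, eta = 0.223, G = 793 W/m^2
P = 1.71 * 0.223 * 793
P = 302.39 W

302.39


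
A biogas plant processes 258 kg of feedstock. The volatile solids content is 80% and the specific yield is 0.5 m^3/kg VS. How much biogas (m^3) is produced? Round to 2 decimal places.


Compute volatile solids:
  VS = mass * VS_fraction = 258 * 0.8 = 206.4 kg
Calculate biogas volume:
  Biogas = VS * specific_yield = 206.4 * 0.5
  Biogas = 103.20 m^3

103.20


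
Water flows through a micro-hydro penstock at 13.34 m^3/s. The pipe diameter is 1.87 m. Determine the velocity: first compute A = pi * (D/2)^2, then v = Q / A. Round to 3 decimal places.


Compute pipe cross-sectional area:
  A = pi * (D/2)^2 = pi * (1.87/2)^2 = 2.7465 m^2
Calculate velocity:
  v = Q / A = 13.34 / 2.7465
  v = 4.857 m/s

4.857


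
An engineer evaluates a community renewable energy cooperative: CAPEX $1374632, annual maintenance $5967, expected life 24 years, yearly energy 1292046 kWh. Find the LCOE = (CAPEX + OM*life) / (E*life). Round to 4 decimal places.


Total cost = CAPEX + OM * lifetime = 1374632 + 5967 * 24 = 1374632 + 143208 = 1517840
Total generation = annual * lifetime = 1292046 * 24 = 31009104 kWh
LCOE = 1517840 / 31009104
LCOE = 0.0489 $/kWh

0.0489


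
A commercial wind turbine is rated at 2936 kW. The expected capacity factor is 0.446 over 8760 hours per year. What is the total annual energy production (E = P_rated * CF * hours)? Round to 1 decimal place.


Annual energy = rated_kW * capacity_factor * hours_per_year
Given: P_rated = 2936 kW, CF = 0.446, hours = 8760
E = 2936 * 0.446 * 8760
E = 11470834.6 kWh

11470834.6


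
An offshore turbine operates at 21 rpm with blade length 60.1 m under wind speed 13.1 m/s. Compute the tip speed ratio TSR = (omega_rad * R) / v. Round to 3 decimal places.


Convert rotational speed to rad/s:
  omega = 21 * 2 * pi / 60 = 2.1991 rad/s
Compute tip speed:
  v_tip = omega * R = 2.1991 * 60.1 = 132.167 m/s
Tip speed ratio:
  TSR = v_tip / v_wind = 132.167 / 13.1 = 10.089

10.089


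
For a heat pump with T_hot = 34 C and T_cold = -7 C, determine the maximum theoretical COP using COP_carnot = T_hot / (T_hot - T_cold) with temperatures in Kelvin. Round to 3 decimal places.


Convert to Kelvin:
  T_hot = 34 + 273.15 = 307.15 K
  T_cold = -7 + 273.15 = 266.15 K
Apply Carnot COP formula:
  COP = T_hot_K / (T_hot_K - T_cold_K) = 307.15 / 41.0
  COP = 7.491

7.491
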